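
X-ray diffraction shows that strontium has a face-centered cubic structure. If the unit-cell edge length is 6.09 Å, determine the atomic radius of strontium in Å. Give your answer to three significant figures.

2.15 Å

In an FCC lattice, atoms touch along the face diagonal, so √2·a = 4r.
r = √2·a/4 = 1.4142 × 6.09 / 4 = 2.15 Å.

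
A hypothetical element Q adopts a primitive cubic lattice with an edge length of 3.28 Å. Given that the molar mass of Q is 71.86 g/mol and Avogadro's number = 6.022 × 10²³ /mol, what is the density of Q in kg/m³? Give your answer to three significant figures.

A simple cubic unit cell contains Z = 1 atom.
Cell volume: a³ = (3.28 Å)³ = (3.280 × 10^-8 cm)³ = 3.529 × 10^-23 cm³.
ρ = Z·M/(N_A·a³) = 1 × 71.86 / (6.022 × 10²³ × 3.529 × 10^-23) = 3.382 g/cm³ = 3380 kg/m³.

3380 kg/m³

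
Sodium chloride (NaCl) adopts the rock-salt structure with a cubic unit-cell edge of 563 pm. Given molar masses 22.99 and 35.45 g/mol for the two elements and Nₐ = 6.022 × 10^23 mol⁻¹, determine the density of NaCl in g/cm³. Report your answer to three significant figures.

The rock-salt structure contains Z = 4 formula units per cell; M(NaCl) = 22.99 + 35.45 = 58.44 g/mol.
a³ = (5.630 × 10^-8 cm)³ = 1.785 × 10^-22 cm³.
ρ = 4 × 58.44 / (6.022 × 10²³ × 1.785 × 10^-22) = 2.175 g/cm³.

2.18 g/cm³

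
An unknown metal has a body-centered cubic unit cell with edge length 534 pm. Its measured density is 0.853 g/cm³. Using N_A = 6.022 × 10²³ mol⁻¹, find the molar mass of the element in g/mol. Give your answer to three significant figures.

A BCC cell has Z = 2 atoms; a = 5.340 × 10^-8 cm.
M = ρ·N_A·a³/Z = 0.853 × 6.022 × 10²³ × 1.523 × 10^-22 / 2 = 39.1 g/mol.

39.1 g/mol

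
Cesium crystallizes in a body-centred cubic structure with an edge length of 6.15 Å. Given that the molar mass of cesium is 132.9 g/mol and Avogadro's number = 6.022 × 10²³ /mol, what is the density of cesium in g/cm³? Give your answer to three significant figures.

A BCC unit cell contains Z = 2 atoms.
Cell volume: a³ = (6.15 Å)³ = (6.150 × 10^-8 cm)³ = 2.326 × 10^-22 cm³.
ρ = Z·M/(N_A·a³) = 2 × 132.9 / (6.022 × 10²³ × 2.326 × 10^-22) = 1.898 g/cm³.

1.90 g/cm³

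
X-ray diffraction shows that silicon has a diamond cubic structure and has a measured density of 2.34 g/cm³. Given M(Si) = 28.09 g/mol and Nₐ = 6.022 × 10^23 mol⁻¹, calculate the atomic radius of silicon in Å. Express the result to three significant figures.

For a diamond cubic cell (Z = 8), a³ = Z·M/(N_A·ρ) = 8 × 28.09 / (6.022 × 10²³ × 2.340) = 1.595 × 10^-22 cm³, so a = 5.423 × 10^-8 cm = 5.423 Å.
Nearest neighbors lie along the body diagonal with √3·a = 8r, so r = 0.2165 × a = 1.17 Å.

1.17 Å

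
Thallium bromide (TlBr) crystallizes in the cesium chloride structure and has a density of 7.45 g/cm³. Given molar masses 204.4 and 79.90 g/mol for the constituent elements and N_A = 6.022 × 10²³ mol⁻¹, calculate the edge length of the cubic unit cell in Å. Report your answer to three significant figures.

3.99 Å

M(TlBr) = 284.3 g/mol; Z = 1 formula unit per cell.
a³ = Z·M/(N_A·ρ) = 1 × 284.3 / (6.022 × 10²³ × 7.45) = 6.337 × 10^-23 cm³, so a = 3.987 × 10^-8 cm = 3.99 Å.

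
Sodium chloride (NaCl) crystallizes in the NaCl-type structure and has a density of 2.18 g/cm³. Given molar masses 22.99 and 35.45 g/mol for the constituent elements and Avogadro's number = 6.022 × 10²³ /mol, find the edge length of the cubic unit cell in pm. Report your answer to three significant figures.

M(NaCl) = 58.44 g/mol; Z = 4 formula units per cell.
a³ = Z·M/(N_A·ρ) = 4 × 58.44 / (6.022 × 10²³ × 2.18) = 1.781 × 10^-22 cm³, so a = 5.626 × 10^-8 cm = 563 pm.

563 pm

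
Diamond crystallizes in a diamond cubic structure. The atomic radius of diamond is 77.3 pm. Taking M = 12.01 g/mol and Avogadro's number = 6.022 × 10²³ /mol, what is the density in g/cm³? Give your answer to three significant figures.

3.51 g/cm³

In a diamond cubic lattice, nearest neighbors lie along the body diagonal with √3·a = 8r, giving a = 357.0 pm = 3.570 × 10^-8 cm.
With Z = 8, ρ = Z·M/(N_A·a³) = 8 × 12.01 / (6.022 × 10²³ × 4.551 × 10^-23) = 3.506 g/cm³.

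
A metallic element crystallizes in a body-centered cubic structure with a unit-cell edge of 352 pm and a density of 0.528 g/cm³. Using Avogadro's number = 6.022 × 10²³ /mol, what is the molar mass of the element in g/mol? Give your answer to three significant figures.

A BCC cell has Z = 2 atoms; a = 3.520 × 10^-8 cm.
M = ρ·N_A·a³/Z = 0.528 × 6.022 × 10²³ × 4.361 × 10^-23 / 2 = 6.93 g/mol.

6.93 g/mol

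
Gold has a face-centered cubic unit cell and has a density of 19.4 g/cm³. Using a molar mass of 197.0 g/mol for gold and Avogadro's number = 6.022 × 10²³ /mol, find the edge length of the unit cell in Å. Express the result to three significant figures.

With Z = 4 atoms per FCC cell, a³ = Z·M/(N_A·ρ) = 4 × 197.0 / (6.022 × 10²³ × 19.40 g/cm³) = 6.745 × 10^-23 cm³.
a = (6.745 × 10^-23)^(1/3) = 4.071 × 10^-8 cm = 4.07 Å.

4.07 Å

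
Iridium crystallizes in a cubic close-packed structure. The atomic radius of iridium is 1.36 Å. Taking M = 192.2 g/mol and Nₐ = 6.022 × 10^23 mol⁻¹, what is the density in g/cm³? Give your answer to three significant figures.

In an FCC lattice, atoms touch along the face diagonal, so √2·a = 4r, giving a = 3.847 Å = 3.847 × 10^-8 cm.
With Z = 4, ρ = Z·M/(N_A·a³) = 4 × 192.2 / (6.022 × 10²³ × 5.692 × 10^-23) = 22.43 g/cm³.

22.4 g/cm³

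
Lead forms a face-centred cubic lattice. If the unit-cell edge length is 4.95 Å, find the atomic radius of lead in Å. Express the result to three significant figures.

1.75 Å

In an FCC lattice, atoms touch along the face diagonal, so √2·a = 4r.
r = √2·a/4 = 1.4142 × 4.95 / 4 = 1.75 Å.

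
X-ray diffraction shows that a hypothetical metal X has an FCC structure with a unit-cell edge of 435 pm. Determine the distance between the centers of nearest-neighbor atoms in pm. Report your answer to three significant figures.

308 pm

In an FCC structure, atoms touch along the face diagonal, so √2·a = 4r; the nearest-neighbor distance equals 2r = 0.7071·a.
d = 0.7071 × 435 = 308 pm.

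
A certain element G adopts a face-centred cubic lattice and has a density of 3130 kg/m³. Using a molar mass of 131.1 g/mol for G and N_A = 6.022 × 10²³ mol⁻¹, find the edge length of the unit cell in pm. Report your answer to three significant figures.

With Z = 4 atoms per FCC cell, a³ = Z·M/(N_A·ρ) = 4 × 131.1 / (6.022 × 10²³ × 3.130 g/cm³) = 2.782 × 10^-22 cm³.
a = (2.782 × 10^-22)^(1/3) = 6.528 × 10^-8 cm = 653 pm.

653 pm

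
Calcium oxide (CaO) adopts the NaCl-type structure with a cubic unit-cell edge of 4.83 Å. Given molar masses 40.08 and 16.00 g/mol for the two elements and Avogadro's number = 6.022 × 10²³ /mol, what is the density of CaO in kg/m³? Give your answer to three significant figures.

3310 kg/m³

The NaCl-type structure contains Z = 4 formula units per cell; M(CaO) = 40.08 + 16.00 = 56.08 g/mol.
a³ = (4.830 × 10^-8 cm)³ = 1.127 × 10^-22 cm³.
ρ = 4 × 56.08 / (6.022 × 10²³ × 1.127 × 10^-22) = 3.306 g/cm³ = 3310 kg/m³.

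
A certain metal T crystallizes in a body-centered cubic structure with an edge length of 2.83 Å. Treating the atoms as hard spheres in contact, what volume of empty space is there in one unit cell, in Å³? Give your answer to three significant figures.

7.25 Å³

In a BCC lattice atoms touch along the body diagonal, so √3·a = 4r, so r = 0.4330a = 1.225 Å.
V_cell = a³ = 22.67 Å³; V_atoms = 2 × (4/3)πr³ = 15.42 Å³.
Empty space = 22.67 − 15.42 = 7.25 Å³.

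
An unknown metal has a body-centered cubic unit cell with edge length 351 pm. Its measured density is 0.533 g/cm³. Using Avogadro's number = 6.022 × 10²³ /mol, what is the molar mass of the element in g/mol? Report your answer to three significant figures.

6.94 g/mol

A BCC cell has Z = 2 atoms; a = 3.510 × 10^-8 cm.
M = ρ·N_A·a³/Z = 0.533 × 6.022 × 10²³ × 4.324 × 10^-23 / 2 = 6.94 g/mol.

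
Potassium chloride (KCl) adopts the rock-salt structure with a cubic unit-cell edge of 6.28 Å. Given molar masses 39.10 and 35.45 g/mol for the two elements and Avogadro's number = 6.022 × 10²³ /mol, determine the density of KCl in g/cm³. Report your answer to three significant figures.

The rock-salt structure contains Z = 4 formula units per cell; M(KCl) = 39.10 + 35.45 = 74.55 g/mol.
a³ = (6.280 × 10^-8 cm)³ = 2.477 × 10^-22 cm³.
ρ = 4 × 74.55 / (6.022 × 10²³ × 2.477 × 10^-22) = 1.999 g/cm³.

2.00 g/cm³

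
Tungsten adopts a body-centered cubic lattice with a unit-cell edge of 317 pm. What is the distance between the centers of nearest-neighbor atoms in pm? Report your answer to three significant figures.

In a BCC structure, atoms touch along the body diagonal, so √3·a = 4r; the nearest-neighbor distance equals 2r = 0.8660·a.
d = 0.8660 × 317 = 275 pm.

275 pm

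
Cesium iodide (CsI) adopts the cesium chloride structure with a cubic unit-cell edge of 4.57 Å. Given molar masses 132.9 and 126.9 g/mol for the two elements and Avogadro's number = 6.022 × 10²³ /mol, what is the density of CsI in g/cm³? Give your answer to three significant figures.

The cesium chloride structure contains Z = 1 formula unit per cell; M(CsI) = 132.9 + 126.9 = 259.8 g/mol.
a³ = (4.570 × 10^-8 cm)³ = 9.544 × 10^-23 cm³.
ρ = 1 × 259.8 / (6.022 × 10²³ × 9.544 × 10^-23) = 4.520 g/cm³.

4.52 g/cm³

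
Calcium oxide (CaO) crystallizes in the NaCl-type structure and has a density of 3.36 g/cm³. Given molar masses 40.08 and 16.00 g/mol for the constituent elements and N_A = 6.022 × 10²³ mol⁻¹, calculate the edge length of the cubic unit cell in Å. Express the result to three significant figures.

4.80 Å

M(CaO) = 56.08 g/mol; Z = 4 formula units per cell.
a³ = Z·M/(N_A·ρ) = 4 × 56.08 / (6.022 × 10²³ × 3.36) = 1.109 × 10^-22 cm³, so a = 4.804 × 10^-8 cm = 4.80 Å.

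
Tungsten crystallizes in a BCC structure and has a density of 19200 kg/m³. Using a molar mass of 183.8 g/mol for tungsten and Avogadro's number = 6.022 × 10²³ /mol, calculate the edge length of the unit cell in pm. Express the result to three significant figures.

317 pm

With Z = 2 atoms per BCC cell, a³ = Z·M/(N_A·ρ) = 2 × 183.8 / (6.022 × 10²³ × 19.20 g/cm³) = 3.179 × 10^-23 cm³.
a = (3.179 × 10^-23)^(1/3) = 3.168 × 10^-8 cm = 317 pm.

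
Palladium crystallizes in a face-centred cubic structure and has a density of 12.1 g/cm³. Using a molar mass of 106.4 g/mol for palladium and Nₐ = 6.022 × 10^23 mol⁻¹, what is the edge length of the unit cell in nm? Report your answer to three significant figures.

0.388 nm

With Z = 4 atoms per FCC cell, a³ = Z·M/(N_A·ρ) = 4 × 106.4 / (6.022 × 10²³ × 12.10 g/cm³) = 5.841 × 10^-23 cm³.
a = (5.841 × 10^-23)^(1/3) = 3.880 × 10^-8 cm = 0.388 nm.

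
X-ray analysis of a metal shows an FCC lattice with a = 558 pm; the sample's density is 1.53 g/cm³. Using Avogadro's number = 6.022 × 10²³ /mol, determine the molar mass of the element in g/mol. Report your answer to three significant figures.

An FCC cell has Z = 4 atoms; a = 5.580 × 10^-8 cm.
M = ρ·N_A·a³/Z = 1.53 × 6.022 × 10²³ × 1.737 × 10^-22 / 4 = 40.0 g/mol.

40.0 g/mol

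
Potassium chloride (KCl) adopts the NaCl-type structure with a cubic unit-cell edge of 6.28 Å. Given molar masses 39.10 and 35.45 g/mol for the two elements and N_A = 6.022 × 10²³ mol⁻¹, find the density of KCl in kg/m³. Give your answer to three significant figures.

2000 kg/m³

The NaCl-type structure contains Z = 4 formula units per cell; M(KCl) = 39.10 + 35.45 = 74.55 g/mol.
a³ = (6.280 × 10^-8 cm)³ = 2.477 × 10^-22 cm³.
ρ = 4 × 74.55 / (6.022 × 10²³ × 2.477 × 10^-22) = 1.999 g/cm³ = 2000 kg/m³.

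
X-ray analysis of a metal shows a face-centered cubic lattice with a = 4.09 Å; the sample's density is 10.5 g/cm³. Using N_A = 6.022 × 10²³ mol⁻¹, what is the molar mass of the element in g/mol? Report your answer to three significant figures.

108 g/mol

An FCC cell has Z = 4 atoms; a = 4.090 × 10^-8 cm.
M = ρ·N_A·a³/Z = 10.5 × 6.022 × 10²³ × 6.842 × 10^-23 / 4 = 108 g/mol.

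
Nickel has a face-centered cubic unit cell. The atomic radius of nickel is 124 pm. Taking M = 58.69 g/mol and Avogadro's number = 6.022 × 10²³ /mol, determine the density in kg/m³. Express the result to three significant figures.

In an FCC lattice, atoms touch along the face diagonal, so √2·a = 4r, giving a = 350.7 pm = 3.507 × 10^-8 cm.
With Z = 4, ρ = Z·M/(N_A·a³) = 4 × 58.69 / (6.022 × 10²³ × 4.314 × 10^-23) = 9.036 g/cm³ = 9040 kg/m³.

9040 kg/m³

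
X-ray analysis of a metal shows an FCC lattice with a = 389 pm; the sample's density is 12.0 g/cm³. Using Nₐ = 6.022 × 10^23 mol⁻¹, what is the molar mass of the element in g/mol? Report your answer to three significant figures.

106 g/mol

An FCC cell has Z = 4 atoms; a = 3.890 × 10^-8 cm.
M = ρ·N_A·a³/Z = 12.0 × 6.022 × 10²³ × 5.886 × 10^-23 / 4 = 106 g/mol.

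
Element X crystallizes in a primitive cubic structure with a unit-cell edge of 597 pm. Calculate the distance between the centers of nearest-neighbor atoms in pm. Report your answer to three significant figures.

597 pm

In a simple cubic structure, atoms touch along the cell edge, so a = 2r; the nearest-neighbor distance equals 2r = 1.000·a.
d = 1.000 × 597 = 597 pm.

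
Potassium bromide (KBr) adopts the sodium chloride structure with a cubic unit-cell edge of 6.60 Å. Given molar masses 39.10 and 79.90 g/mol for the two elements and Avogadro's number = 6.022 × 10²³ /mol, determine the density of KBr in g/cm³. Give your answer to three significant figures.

2.75 g/cm³

The sodium chloride structure contains Z = 4 formula units per cell; M(KBr) = 39.10 + 79.90 = 119.0 g/mol.
a³ = (6.600 × 10^-8 cm)³ = 2.875 × 10^-22 cm³.
ρ = 4 × 119.0 / (6.022 × 10²³ × 2.875 × 10^-22) = 2.749 g/cm³.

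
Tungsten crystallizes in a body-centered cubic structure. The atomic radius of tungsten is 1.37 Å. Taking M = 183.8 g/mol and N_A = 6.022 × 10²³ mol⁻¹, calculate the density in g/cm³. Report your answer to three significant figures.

In a BCC lattice, atoms touch along the body diagonal, so √3·a = 4r, giving a = 3.164 Å = 3.164 × 10^-8 cm.
With Z = 2, ρ = Z·M/(N_A·a³) = 2 × 183.8 / (6.022 × 10²³ × 3.167 × 10^-23) = 19.27 g/cm³.

19.3 g/cm³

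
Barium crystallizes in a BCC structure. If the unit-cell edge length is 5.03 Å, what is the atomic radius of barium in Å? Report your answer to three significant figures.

In a BCC lattice, atoms touch along the body diagonal, so √3·a = 4r.
r = √3·a/4 = 1.7321 × 5.03 / 4 = 2.18 Å.

2.18 Å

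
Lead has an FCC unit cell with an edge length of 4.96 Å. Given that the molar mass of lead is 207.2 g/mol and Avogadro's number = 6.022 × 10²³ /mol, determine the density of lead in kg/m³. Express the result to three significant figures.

11300 kg/m³

An FCC unit cell contains Z = 4 atoms.
Cell volume: a³ = (4.96 Å)³ = (4.960 × 10^-8 cm)³ = 1.220 × 10^-22 cm³.
ρ = Z·M/(N_A·a³) = 4 × 207.2 / (6.022 × 10²³ × 1.220 × 10^-22) = 11.28 g/cm³ = 11300 kg/m³.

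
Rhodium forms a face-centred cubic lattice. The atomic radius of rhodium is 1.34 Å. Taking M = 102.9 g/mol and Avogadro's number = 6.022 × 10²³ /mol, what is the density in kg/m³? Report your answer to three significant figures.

In an FCC lattice, atoms touch along the face diagonal, so √2·a = 4r, giving a = 3.790 Å = 3.790 × 10^-8 cm.
With Z = 4, ρ = Z·M/(N_A·a³) = 4 × 102.9 / (6.022 × 10²³ × 5.444 × 10^-23) = 12.55 g/cm³ = 12600 kg/m³.

12600 kg/m³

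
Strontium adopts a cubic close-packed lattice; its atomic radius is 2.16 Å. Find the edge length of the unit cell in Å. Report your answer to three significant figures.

6.11 Å

In an FCC lattice, atoms touch along the face diagonal, so √2·a = 4r.
a = 4r/√2 = 4 × 2.16 / 1.4142 = 6.11 Å.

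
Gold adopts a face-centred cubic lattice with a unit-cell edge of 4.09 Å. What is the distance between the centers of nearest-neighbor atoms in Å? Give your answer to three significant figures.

2.89 Å

In an FCC structure, atoms touch along the face diagonal, so √2·a = 4r; the nearest-neighbor distance equals 2r = 0.7071·a.
d = 0.7071 × 4.09 = 2.89 Å.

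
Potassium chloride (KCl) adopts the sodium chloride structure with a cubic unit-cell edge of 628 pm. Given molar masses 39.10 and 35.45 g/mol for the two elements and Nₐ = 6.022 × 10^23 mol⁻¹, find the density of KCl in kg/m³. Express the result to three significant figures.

The sodium chloride structure contains Z = 4 formula units per cell; M(KCl) = 39.10 + 35.45 = 74.55 g/mol.
a³ = (6.280 × 10^-8 cm)³ = 2.477 × 10^-22 cm³.
ρ = 4 × 74.55 / (6.022 × 10²³ × 2.477 × 10^-22) = 1.999 g/cm³ = 2000 kg/m³.

2000 kg/m³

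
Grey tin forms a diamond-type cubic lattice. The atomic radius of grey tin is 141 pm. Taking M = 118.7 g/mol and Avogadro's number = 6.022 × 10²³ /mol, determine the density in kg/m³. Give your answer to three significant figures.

5710 kg/m³

In a diamond cubic lattice, nearest neighbors lie along the body diagonal with √3·a = 8r, giving a = 651.3 pm = 6.513 × 10^-8 cm.
With Z = 8, ρ = Z·M/(N_A·a³) = 8 × 118.7 / (6.022 × 10²³ × 2.762 × 10^-22) = 5.709 g/cm³ = 5710 kg/m³.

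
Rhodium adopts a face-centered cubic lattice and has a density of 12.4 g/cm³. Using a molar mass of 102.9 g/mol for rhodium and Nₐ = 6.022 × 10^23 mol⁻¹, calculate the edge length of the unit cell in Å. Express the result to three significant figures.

With Z = 4 atoms per FCC cell, a³ = Z·M/(N_A·ρ) = 4 × 102.9 / (6.022 × 10²³ × 12.40 g/cm³) = 5.512 × 10^-23 cm³.
a = (5.512 × 10^-23)^(1/3) = 3.806 × 10^-8 cm = 3.81 Å.

3.81 Å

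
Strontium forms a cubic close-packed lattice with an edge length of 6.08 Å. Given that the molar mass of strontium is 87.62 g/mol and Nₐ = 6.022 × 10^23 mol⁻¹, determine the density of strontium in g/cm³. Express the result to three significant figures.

An FCC unit cell contains Z = 4 atoms.
Cell volume: a³ = (6.08 Å)³ = (6.080 × 10^-8 cm)³ = 2.248 × 10^-22 cm³.
ρ = Z·M/(N_A·a³) = 4 × 87.62 / (6.022 × 10²³ × 2.248 × 10^-22) = 2.589 g/cm³.

2.59 g/cm³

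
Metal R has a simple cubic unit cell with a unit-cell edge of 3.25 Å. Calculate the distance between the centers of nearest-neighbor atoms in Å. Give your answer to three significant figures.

In a simple cubic structure, atoms touch along the cell edge, so a = 2r; the nearest-neighbor distance equals 2r = 1.000·a.
d = 1.000 × 3.25 = 3.25 Å.

3.25 Å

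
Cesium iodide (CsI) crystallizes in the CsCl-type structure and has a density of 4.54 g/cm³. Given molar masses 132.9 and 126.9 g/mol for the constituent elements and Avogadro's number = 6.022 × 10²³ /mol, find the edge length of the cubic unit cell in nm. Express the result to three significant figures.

0.456 nm

M(CsI) = 259.8 g/mol; Z = 1 formula unit per cell.
a³ = Z·M/(N_A·ρ) = 1 × 259.8 / (6.022 × 10²³ × 4.54) = 9.503 × 10^-23 cm³, so a = 4.563 × 10^-8 cm = 0.456 nm.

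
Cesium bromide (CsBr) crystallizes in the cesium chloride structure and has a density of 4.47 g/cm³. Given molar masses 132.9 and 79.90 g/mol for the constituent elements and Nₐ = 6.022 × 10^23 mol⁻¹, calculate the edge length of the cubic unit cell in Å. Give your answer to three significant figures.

4.29 Å

M(CsBr) = 212.8 g/mol; Z = 1 formula unit per cell.
a³ = Z·M/(N_A·ρ) = 1 × 212.8 / (6.022 × 10²³ × 4.47) = 7.905 × 10^-23 cm³, so a = 4.292 × 10^-8 cm = 4.29 Å.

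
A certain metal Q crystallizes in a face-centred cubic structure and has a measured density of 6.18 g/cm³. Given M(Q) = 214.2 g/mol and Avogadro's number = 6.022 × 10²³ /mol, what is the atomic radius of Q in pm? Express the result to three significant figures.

For an FCC cell (Z = 4), a³ = Z·M/(N_A·ρ) = 4 × 214.2 / (6.022 × 10²³ × 6.180) = 2.302 × 10^-22 cm³, so a = 6.129 × 10^-8 cm = 612.9 pm.
Atoms touch along the face diagonal, so √2·a = 4r, so r = 0.3536 × a = 217 pm.

217 pm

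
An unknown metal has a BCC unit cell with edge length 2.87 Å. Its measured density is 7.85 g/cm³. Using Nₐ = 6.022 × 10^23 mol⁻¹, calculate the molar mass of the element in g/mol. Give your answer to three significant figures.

55.9 g/mol

A BCC cell has Z = 2 atoms; a = 2.870 × 10^-8 cm.
M = ρ·N_A·a³/Z = 7.85 × 6.022 × 10²³ × 2.364 × 10^-23 / 2 = 55.9 g/mol.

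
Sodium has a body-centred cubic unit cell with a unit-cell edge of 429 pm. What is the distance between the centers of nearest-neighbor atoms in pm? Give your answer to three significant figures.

In a BCC structure, atoms touch along the body diagonal, so √3·a = 4r; the nearest-neighbor distance equals 2r = 0.8660·a.
d = 0.8660 × 429 = 372 pm.

372 pm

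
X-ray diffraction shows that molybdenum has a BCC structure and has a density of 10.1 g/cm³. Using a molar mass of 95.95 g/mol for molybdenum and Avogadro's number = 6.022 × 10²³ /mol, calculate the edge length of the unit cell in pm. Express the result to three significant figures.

316 pm

With Z = 2 atoms per BCC cell, a³ = Z·M/(N_A·ρ) = 2 × 95.95 / (6.022 × 10²³ × 10.10 g/cm³) = 3.155 × 10^-23 cm³.
a = (3.155 × 10^-23)^(1/3) = 3.160 × 10^-8 cm = 316 pm.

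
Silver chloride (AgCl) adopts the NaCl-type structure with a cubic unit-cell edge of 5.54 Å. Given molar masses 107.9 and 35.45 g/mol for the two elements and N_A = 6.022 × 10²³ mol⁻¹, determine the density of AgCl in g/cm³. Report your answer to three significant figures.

5.60 g/cm³

The NaCl-type structure contains Z = 4 formula units per cell; M(AgCl) = 107.9 + 35.45 = 143.35 g/mol.
a³ = (5.540 × 10^-8 cm)³ = 1.700 × 10^-22 cm³.
ρ = 4 × 143.35 / (6.022 × 10²³ × 1.700 × 10^-22) = 5.600 g/cm³.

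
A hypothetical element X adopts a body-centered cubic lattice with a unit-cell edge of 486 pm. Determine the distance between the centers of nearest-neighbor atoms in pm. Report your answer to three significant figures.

421 pm

In a BCC structure, atoms touch along the body diagonal, so √3·a = 4r; the nearest-neighbor distance equals 2r = 0.8660·a.
d = 0.8660 × 486 = 421 pm.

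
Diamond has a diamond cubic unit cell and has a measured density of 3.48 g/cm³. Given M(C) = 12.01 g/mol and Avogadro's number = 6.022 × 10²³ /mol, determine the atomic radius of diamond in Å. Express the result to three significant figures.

For a diamond cubic cell (Z = 8), a³ = Z·M/(N_A·ρ) = 8 × 12.01 / (6.022 × 10²³ × 3.480) = 4.585 × 10^-23 cm³, so a = 3.579 × 10^-8 cm = 3.579 Å.
Nearest neighbors lie along the body diagonal with √3·a = 8r, so r = 0.2165 × a = 0.775 Å.

0.775 Å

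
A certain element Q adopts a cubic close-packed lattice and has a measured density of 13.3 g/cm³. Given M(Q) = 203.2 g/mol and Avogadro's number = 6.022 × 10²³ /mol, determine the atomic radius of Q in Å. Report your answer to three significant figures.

1.65 Å

For an FCC cell (Z = 4), a³ = Z·M/(N_A·ρ) = 4 × 203.2 / (6.022 × 10²³ × 13.30) = 1.015 × 10^-22 cm³, so a = 4.664 × 10^-8 cm = 4.664 Å.
Atoms touch along the face diagonal, so √2·a = 4r, so r = 0.3536 × a = 1.65 Å.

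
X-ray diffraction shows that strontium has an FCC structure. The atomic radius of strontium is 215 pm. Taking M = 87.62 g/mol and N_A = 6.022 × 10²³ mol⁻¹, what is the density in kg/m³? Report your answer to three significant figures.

2590 kg/m³

In an FCC lattice, atoms touch along the face diagonal, so √2·a = 4r, giving a = 608.1 pm = 6.081 × 10^-8 cm.
With Z = 4, ρ = Z·M/(N_A·a³) = 4 × 87.62 / (6.022 × 10²³ × 2.249 × 10^-22) = 2.588 g/cm³ = 2590 kg/m³.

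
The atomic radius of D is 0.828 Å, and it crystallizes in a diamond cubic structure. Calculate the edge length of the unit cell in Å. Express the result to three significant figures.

3.82 Å

In a diamond cubic lattice, nearest neighbors lie along the body diagonal with √3·a = 8r.
a = 8r/√3 = 8 × 0.828 / 1.7321 = 3.82 Å.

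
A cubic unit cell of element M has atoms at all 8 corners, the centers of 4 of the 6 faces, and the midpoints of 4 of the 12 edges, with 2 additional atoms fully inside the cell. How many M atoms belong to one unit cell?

Corner atoms are shared by 8 cells (1/8 each), face atoms by 2 (1/2 each), edge atoms by 4 (1/4 each), interior atoms are unshared.
Net atoms = 8 × 1/8 + 4 × 1/2 + 4 × 1/4 + 2 = 1 + 2 + 1 + 2 = 6.

6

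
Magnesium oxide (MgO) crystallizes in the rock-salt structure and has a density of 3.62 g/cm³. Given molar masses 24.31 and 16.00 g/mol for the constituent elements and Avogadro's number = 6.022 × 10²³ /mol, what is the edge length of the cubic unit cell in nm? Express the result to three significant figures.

0.420 nm

M(MgO) = 40.31 g/mol; Z = 4 formula units per cell.
a³ = Z·M/(N_A·ρ) = 4 × 40.31 / (6.022 × 10²³ × 3.62) = 7.396 × 10^-23 cm³, so a = 4.198 × 10^-8 cm = 0.420 nm.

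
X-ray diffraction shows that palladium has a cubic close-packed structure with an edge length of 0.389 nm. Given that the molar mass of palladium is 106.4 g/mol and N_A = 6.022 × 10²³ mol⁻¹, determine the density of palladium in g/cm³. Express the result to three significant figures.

12.0 g/cm³

An FCC unit cell contains Z = 4 atoms.
Cell volume: a³ = (0.389 nm)³ = (3.890 × 10^-8 cm)³ = 5.886 × 10^-23 cm³.
ρ = Z·M/(N_A·a³) = 4 × 106.4 / (6.022 × 10²³ × 5.886 × 10^-23) = 12.01 g/cm³.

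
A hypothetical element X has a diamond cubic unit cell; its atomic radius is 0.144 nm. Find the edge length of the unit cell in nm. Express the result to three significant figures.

0.665 nm

In a diamond cubic lattice, nearest neighbors lie along the body diagonal with √3·a = 8r.
a = 8r/√3 = 8 × 0.144 / 1.7321 = 0.665 nm.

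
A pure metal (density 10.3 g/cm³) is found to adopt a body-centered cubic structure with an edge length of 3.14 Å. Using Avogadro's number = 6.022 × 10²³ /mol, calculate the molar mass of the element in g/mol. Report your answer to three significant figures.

96.0 g/mol

A BCC cell has Z = 2 atoms; a = 3.140 × 10^-8 cm.
M = ρ·N_A·a³/Z = 10.3 × 6.022 × 10²³ × 3.096 × 10^-23 / 2 = 96.0 g/mol.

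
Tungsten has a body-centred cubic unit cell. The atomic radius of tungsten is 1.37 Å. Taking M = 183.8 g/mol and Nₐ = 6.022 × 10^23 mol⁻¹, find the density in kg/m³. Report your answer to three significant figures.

In a BCC lattice, atoms touch along the body diagonal, so √3·a = 4r, giving a = 3.164 Å = 3.164 × 10^-8 cm.
With Z = 2, ρ = Z·M/(N_A·a³) = 2 × 183.8 / (6.022 × 10²³ × 3.167 × 10^-23) = 19.27 g/cm³ = 19300 kg/m³.

19300 kg/m³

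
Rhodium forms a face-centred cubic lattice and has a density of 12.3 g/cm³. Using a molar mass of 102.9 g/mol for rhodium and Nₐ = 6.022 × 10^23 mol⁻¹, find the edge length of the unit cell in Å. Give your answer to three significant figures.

With Z = 4 atoms per FCC cell, a³ = Z·M/(N_A·ρ) = 4 × 102.9 / (6.022 × 10²³ × 12.30 g/cm³) = 5.557 × 10^-23 cm³.
a = (5.557 × 10^-23)^(1/3) = 3.816 × 10^-8 cm = 3.82 Å.

3.82 Å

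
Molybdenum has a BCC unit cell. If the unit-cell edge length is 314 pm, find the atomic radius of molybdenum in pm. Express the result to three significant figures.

136 pm

In a BCC lattice, atoms touch along the body diagonal, so √3·a = 4r.
r = √3·a/4 = 1.7321 × 314 / 4 = 136 pm.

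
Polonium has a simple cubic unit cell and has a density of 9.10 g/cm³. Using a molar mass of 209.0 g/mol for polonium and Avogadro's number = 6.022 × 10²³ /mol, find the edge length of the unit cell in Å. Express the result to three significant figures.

With Z = 1 atom per simple cubic cell, a³ = Z·M/(N_A·ρ) = 1 × 209.0 / (6.022 × 10²³ × 9.100 g/cm³) = 3.814 × 10^-23 cm³.
a = (3.814 × 10^-23)^(1/3) = 3.366 × 10^-8 cm = 3.37 Å.

3.37 Å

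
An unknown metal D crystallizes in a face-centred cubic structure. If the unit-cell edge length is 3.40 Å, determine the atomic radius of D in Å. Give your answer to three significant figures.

In an FCC lattice, atoms touch along the face diagonal, so √2·a = 4r.
r = √2·a/4 = 1.4142 × 3.40 / 4 = 1.20 Å.

1.20 Å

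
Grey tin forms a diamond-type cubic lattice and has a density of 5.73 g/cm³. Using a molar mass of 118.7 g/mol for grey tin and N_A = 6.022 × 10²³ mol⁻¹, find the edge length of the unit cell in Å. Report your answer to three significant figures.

6.50 Å

With Z = 8 atoms per diamond cubic cell, a³ = Z·M/(N_A·ρ) = 8 × 118.7 / (6.022 × 10²³ × 5.730 g/cm³) = 2.752 × 10^-22 cm³.
a = (2.752 × 10^-22)^(1/3) = 6.505 × 10^-8 cm = 6.50 Å.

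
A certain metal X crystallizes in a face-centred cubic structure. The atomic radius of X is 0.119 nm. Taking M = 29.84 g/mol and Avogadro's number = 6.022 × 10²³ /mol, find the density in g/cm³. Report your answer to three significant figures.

In an FCC lattice, atoms touch along the face diagonal, so √2·a = 4r, giving a = 0.3366 nm = 3.366 × 10^-8 cm.
With Z = 4, ρ = Z·M/(N_A·a³) = 4 × 29.84 / (6.022 × 10²³ × 3.813 × 10^-23) = 5.198 g/cm³.

5.20 g/cm³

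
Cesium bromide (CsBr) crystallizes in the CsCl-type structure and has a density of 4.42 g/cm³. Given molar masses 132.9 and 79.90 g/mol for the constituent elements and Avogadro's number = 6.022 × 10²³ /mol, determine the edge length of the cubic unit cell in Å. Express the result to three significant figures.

M(CsBr) = 212.8 g/mol; Z = 1 formula unit per cell.
a³ = Z·M/(N_A·ρ) = 1 × 212.8 / (6.022 × 10²³ × 4.42) = 7.995 × 10^-23 cm³, so a = 4.308 × 10^-8 cm = 4.31 Å.

4.31 Å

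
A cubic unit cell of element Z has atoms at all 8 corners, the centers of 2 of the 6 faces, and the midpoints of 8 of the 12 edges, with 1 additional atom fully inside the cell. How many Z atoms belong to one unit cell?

5

Corner atoms are shared by 8 cells (1/8 each), face atoms by 2 (1/2 each), edge atoms by 4 (1/4 each), interior atoms are unshared.
Net atoms = 8 × 1/8 + 2 × 1/2 + 8 × 1/4 + 1 = 1 + 1 + 2 + 1 = 5.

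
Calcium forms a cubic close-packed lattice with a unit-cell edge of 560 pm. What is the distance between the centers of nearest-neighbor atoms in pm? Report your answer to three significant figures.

In an FCC structure, atoms touch along the face diagonal, so √2·a = 4r; the nearest-neighbor distance equals 2r = 0.7071·a.
d = 0.7071 × 560 = 396 pm.

396 pm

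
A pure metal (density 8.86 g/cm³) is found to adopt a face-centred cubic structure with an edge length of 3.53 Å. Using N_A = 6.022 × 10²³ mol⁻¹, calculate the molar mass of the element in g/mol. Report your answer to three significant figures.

An FCC cell has Z = 4 atoms; a = 3.530 × 10^-8 cm.
M = ρ·N_A·a³/Z = 8.86 × 6.022 × 10²³ × 4.399 × 10^-23 / 4 = 58.7 g/mol.

58.7 g/mol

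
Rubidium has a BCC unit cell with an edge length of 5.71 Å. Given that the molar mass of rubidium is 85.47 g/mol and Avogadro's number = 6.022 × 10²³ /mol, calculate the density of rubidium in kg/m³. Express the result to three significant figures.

A BCC unit cell contains Z = 2 atoms.
Cell volume: a³ = (5.71 Å)³ = (5.710 × 10^-8 cm)³ = 1.862 × 10^-22 cm³.
ρ = Z·M/(N_A·a³) = 2 × 85.47 / (6.022 × 10²³ × 1.862 × 10^-22) = 1.525 g/cm³ = 1520 kg/m³.

1520 kg/m³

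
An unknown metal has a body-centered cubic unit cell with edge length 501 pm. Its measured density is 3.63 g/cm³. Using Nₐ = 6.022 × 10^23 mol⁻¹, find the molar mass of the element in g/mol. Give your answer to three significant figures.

A BCC cell has Z = 2 atoms; a = 5.010 × 10^-8 cm.
M = ρ·N_A·a³/Z = 3.63 × 6.022 × 10²³ × 1.258 × 10^-22 / 2 = 137 g/mol.

137 g/mol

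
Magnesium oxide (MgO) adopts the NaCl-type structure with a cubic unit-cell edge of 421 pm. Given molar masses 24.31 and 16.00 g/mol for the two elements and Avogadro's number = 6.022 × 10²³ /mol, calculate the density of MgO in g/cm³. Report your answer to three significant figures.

The NaCl-type structure contains Z = 4 formula units per cell; M(MgO) = 24.31 + 16.00 = 40.31 g/mol.
a³ = (4.210 × 10^-8 cm)³ = 7.462 × 10^-23 cm³.
ρ = 4 × 40.31 / (6.022 × 10²³ × 7.462 × 10^-23) = 3.588 g/cm³.

3.59 g/cm³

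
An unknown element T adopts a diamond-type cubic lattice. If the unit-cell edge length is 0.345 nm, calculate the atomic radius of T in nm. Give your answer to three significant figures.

In a diamond cubic lattice, nearest neighbors lie along the body diagonal with √3·a = 8r.
r = √3·a/8 = 1.7321 × 0.345 / 8 = 0.0747 nm.

0.0747 nm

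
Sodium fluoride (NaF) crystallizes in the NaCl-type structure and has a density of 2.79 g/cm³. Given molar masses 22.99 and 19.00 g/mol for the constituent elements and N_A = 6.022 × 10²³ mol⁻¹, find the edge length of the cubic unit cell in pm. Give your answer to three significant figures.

M(NaF) = 41.99 g/mol; Z = 4 formula units per cell.
a³ = Z·M/(N_A·ρ) = 4 × 41.99 / (6.022 × 10²³ × 2.79) = 9.997 × 10^-23 cm³, so a = 4.641 × 10^-8 cm = 464 pm.

464 pm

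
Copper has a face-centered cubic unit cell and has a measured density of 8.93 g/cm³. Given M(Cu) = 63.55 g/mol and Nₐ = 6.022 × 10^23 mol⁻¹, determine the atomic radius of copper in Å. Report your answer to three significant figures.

For an FCC cell (Z = 4), a³ = Z·M/(N_A·ρ) = 4 × 63.55 / (6.022 × 10²³ × 8.930) = 4.727 × 10^-23 cm³, so a = 3.616 × 10^-8 cm = 3.616 Å.
Atoms touch along the face diagonal, so √2·a = 4r, so r = 0.3536 × a = 1.28 Å.

1.28 Å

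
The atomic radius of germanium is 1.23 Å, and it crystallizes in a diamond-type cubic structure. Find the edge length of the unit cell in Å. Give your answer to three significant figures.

5.68 Å

In a diamond cubic lattice, nearest neighbors lie along the body diagonal with √3·a = 8r.
a = 8r/√3 = 8 × 1.23 / 1.7321 = 5.68 Å.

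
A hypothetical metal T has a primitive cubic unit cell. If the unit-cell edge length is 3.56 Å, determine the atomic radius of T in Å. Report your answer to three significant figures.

In a simple cubic lattice, atoms touch along the cell edge, so a = 2r.
r = a/2 = 3.56/2 = 1.78 Å.

1.78 Å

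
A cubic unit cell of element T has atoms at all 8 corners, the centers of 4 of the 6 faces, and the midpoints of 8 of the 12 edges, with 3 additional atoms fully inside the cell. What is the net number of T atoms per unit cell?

Corner atoms are shared by 8 cells (1/8 each), face atoms by 2 (1/2 each), edge atoms by 4 (1/4 each), interior atoms are unshared.
Net atoms = 8 × 1/8 + 4 × 1/2 + 8 × 1/4 + 3 = 1 + 2 + 2 + 3 = 8.

8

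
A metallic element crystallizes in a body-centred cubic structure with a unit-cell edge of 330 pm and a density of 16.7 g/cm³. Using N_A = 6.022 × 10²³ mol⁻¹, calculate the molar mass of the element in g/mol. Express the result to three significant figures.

A BCC cell has Z = 2 atoms; a = 3.300 × 10^-8 cm.
M = ρ·N_A·a³/Z = 16.7 × 6.022 × 10²³ × 3.594 × 10^-23 / 2 = 181 g/mol.

181 g/mol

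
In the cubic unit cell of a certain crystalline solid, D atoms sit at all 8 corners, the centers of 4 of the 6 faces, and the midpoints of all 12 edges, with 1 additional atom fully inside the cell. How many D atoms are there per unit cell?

Corner atoms are shared by 8 cells (1/8 each), face atoms by 2 (1/2 each), edge atoms by 4 (1/4 each), interior atoms are unshared.
Net atoms = 8 × 1/8 + 4 × 1/2 + 12 × 1/4 + 1 = 1 + 2 + 3 + 1 = 7.

7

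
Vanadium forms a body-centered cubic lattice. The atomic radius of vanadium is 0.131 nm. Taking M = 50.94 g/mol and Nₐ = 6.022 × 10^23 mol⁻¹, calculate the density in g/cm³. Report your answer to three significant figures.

6.11 g/cm³

In a BCC lattice, atoms touch along the body diagonal, so √3·a = 4r, giving a = 0.3025 nm = 3.025 × 10^-8 cm.
With Z = 2, ρ = Z·M/(N_A·a³) = 2 × 50.94 / (6.022 × 10²³ × 2.769 × 10^-23) = 6.110 g/cm³.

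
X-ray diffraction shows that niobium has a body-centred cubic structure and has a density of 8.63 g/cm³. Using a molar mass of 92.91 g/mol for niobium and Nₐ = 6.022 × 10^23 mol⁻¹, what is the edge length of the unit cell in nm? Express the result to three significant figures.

0.329 nm

With Z = 2 atoms per BCC cell, a³ = Z·M/(N_A·ρ) = 2 × 92.91 / (6.022 × 10²³ × 8.630 g/cm³) = 3.576 × 10^-23 cm³.
a = (3.576 × 10^-23)^(1/3) = 3.294 × 10^-8 cm = 0.329 nm.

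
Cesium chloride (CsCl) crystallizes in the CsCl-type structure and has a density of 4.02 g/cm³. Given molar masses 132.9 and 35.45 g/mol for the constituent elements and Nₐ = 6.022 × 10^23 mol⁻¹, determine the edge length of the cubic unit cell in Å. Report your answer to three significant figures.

M(CsCl) = 168.35 g/mol; Z = 1 formula unit per cell.
a³ = Z·M/(N_A·ρ) = 1 × 168.35 / (6.022 × 10²³ × 4.02) = 6.954 × 10^-23 cm³, so a = 4.112 × 10^-8 cm = 4.11 Å.

4.11 Å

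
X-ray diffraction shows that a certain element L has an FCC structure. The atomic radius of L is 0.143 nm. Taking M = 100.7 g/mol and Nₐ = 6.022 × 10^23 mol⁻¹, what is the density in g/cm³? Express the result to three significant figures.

10.1 g/cm³

In an FCC lattice, atoms touch along the face diagonal, so √2·a = 4r, giving a = 0.4045 nm = 4.045 × 10^-8 cm.
With Z = 4, ρ = Z·M/(N_A·a³) = 4 × 100.7 / (6.022 × 10²³ × 6.617 × 10^-23) = 10.11 g/cm³.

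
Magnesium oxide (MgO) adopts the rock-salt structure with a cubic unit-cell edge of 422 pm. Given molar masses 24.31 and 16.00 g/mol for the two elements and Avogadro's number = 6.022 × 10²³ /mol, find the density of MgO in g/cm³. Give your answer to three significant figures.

The rock-salt structure contains Z = 4 formula units per cell; M(MgO) = 24.31 + 16.00 = 40.31 g/mol.
a³ = (4.220 × 10^-8 cm)³ = 7.515 × 10^-23 cm³.
ρ = 4 × 40.31 / (6.022 × 10²³ × 7.515 × 10^-23) = 3.563 g/cm³.

3.56 g/cm³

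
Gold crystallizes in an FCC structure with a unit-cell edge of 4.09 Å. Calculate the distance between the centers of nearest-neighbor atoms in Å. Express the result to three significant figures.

2.89 Å

In an FCC structure, atoms touch along the face diagonal, so √2·a = 4r; the nearest-neighbor distance equals 2r = 0.7071·a.
d = 0.7071 × 4.09 = 2.89 Å.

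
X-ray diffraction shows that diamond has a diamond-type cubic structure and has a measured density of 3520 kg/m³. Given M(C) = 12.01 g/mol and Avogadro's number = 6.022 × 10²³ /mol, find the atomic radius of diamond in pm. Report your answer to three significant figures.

For a diamond cubic cell (Z = 8), a³ = Z·M/(N_A·ρ) = 8 × 12.01 / (6.022 × 10²³ × 3.520) = 4.533 × 10^-23 cm³, so a = 3.565 × 10^-8 cm = 356.5 pm.
Nearest neighbors lie along the body diagonal with √3·a = 8r, so r = 0.2165 × a = 77.2 pm.

77.2 pm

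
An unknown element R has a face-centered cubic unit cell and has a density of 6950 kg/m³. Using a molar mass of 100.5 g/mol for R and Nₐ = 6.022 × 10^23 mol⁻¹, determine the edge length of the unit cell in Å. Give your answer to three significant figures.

With Z = 4 atoms per FCC cell, a³ = Z·M/(N_A·ρ) = 4 × 100.5 / (6.022 × 10²³ × 6.950 g/cm³) = 9.605 × 10^-23 cm³.
a = (9.605 × 10^-23)^(1/3) = 4.580 × 10^-8 cm = 4.58 Å.

4.58 Å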